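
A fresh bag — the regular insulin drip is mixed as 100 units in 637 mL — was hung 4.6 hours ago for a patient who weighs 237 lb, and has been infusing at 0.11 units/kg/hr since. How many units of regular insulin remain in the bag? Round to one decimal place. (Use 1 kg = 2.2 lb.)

45.5 units

Weight = 237 lb ÷ 2.2 lb/kg = 107.7273 kg
Dose = 0.11 units/kg/hr × 107.7273 kg = 11.85 units/hr
Concentration = 100 units ÷ 637 mL = 0.1569859 units/mL
Rate = 11.85 units/hr ÷ 0.1569859 units/mL = 75.4845 mL/hr
Volume infused = 75.4845 mL/hr × 4.6 hr = 347.2287 mL
Volume remaining = 637 − 347.2287 = 289.7713 mL
Drug remaining = 289.7713 mL × 0.1569859 units/mL = 45.49 units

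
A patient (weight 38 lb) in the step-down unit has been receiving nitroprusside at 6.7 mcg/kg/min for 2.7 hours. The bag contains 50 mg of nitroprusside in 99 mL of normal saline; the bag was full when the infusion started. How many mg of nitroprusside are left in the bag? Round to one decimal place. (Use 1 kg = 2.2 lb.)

Weight = 38 lb ÷ 2.2 lb/kg = 17.27273 kg
Dose = 6.7 mcg/kg/min × 17.27273 kg = 115.7273 mcg/min
115.7273 mcg/min × 60 min/hr = 6943.636 mcg/hr
Concentration = 50 mg ÷ 99 mL = 0.5050505 mg/mL = 505.0505 mcg/mL
Rate = 6943.636 mcg/hr ÷ 505.0505 mcg/mL = 13.7484 mL/hr
Volume infused = 13.7484 mL/hr × 2.7 hr = 37.12068 mL
Volume remaining = 99 − 37.12068 = 61.87932 mL
Drug remaining = 61.87932 mL × 505.0505 mcg/mL = 31252.18 mcg = 31.25218 mg

31.3 mg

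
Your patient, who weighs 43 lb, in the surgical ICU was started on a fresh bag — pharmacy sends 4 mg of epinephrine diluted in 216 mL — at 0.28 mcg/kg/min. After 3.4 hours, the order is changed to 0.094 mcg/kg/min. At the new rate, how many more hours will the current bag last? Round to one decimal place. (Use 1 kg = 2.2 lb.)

Initial rate:
Weight = 43 lb ÷ 2.2 lb/kg = 19.54545 kg
Dose = 0.28 mcg/kg/min × 19.54545 kg = 5.472727 mcg/min
5.472727 mcg/min × 60 min/hr = 328.3636 mcg/hr
Concentration = 4 mg ÷ 216 mL = 0.01851852 mg/mL = 18.51852 mcg/mL
Rate = 328.3636 mcg/hr ÷ 18.51852 mcg/mL = 17.73164 mL/hr
Volume infused so far = 17.73164 mL/hr × 3.4 hr = 60.28756 mL
Volume remaining = 216 − 60.28756 = 155.7124 mL
New rate:
Dose = 0.094 mcg/kg/min × 19.54545 kg = 1.837273 mcg/min
1.837273 mcg/min × 60 min/hr = 110.2364 mcg/hr
Rate = 110.2364 mcg/hr ÷ 18.51852 mcg/mL = 5.952764 mL/hr
Time remaining = 155.7124 mL ÷ 5.952764 mL/hr = 26.15801 hr

26.2 hours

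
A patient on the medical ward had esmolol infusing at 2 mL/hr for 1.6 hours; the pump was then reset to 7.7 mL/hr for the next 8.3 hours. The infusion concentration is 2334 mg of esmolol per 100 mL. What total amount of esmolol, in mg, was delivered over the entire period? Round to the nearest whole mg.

1566 mg

Concentration = 2334 mg ÷ 100 mL = 23.34 mg/mL
Stage 1: 2 mL/hr × 1.6 hr = 3.2 mL → 3.2 mL × 23.34 mg/mL = 74.688 mg
Stage 2: 7.7 mL/hr × 8.3 hr = 63.91 mL → 63.91 mL × 23.34 mg/mL = 1491.659 mg
Total = 74.688 + 1491.659 = 1566.347 mg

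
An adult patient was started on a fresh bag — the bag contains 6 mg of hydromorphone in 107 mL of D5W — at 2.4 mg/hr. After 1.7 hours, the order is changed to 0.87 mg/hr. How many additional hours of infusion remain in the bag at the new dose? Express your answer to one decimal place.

2.2 hours

Initial rate:
Concentration = 6 mg ÷ 107 mL = 0.05607477 mg/mL
Rate = 2.4 mg/hr ÷ 0.05607477 mg/mL = 42.8 mL/hr
Volume infused so far = 42.8 mL/hr × 1.7 hr = 72.76 mL
Volume remaining = 107 − 72.76 = 34.24 mL
New rate:
Rate = 0.87 mg/hr ÷ 0.05607477 mg/mL = 15.515 mL/hr
Time remaining = 34.24 mL ÷ 15.515 mL/hr = 2.206897 hr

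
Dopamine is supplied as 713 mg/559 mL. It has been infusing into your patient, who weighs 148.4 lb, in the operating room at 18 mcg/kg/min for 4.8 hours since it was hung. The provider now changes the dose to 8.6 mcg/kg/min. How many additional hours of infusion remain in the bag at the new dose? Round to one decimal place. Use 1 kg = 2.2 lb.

10.4 hours

Initial rate:
Weight = 148.4 lb ÷ 2.2 lb/kg = 67.45455 kg
Dose = 18 mcg/kg/min × 67.45455 kg = 1214.182 mcg/min
1214.182 mcg/min × 60 min/hr = 72850.91 mcg/hr
Concentration = 713 mg ÷ 559 mL = 1.275492 mg/mL = 1275.492 mcg/mL
Rate = 72850.91 mcg/hr ÷ 1275.492 mcg/mL = 57.11593 mL/hr
Volume infused so far = 57.11593 mL/hr × 4.8 hr = 274.1565 mL
Volume remaining = 559 − 274.1565 = 284.8435 mL
New rate:
Dose = 8.6 mcg/kg/min × 67.45455 kg = 580.1091 mcg/min
580.1091 mcg/min × 60 min/hr = 34806.55 mcg/hr
Rate = 34806.55 mcg/hr ÷ 1275.492 mcg/mL = 27.28872 mL/hr
Time remaining = 284.8435 mL ÷ 27.28872 mL/hr = 10.43814 hr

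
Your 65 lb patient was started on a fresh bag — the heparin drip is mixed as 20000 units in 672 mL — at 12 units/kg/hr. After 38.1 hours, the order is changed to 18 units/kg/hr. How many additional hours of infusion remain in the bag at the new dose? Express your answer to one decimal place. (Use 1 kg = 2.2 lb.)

12.2 hours

Initial rate:
Weight = 65 lb ÷ 2.2 lb/kg = 29.54545 kg
Dose = 12 units/kg/hr × 29.54545 kg = 354.5455 units/hr
Concentration = 20000 units ÷ 672 mL = 29.7619 units/mL
Rate = 354.5455 units/hr ÷ 29.7619 units/mL = 11.91273 mL/hr
Volume infused so far = 11.91273 mL/hr × 38.1 hr = 453.8749 mL
Volume remaining = 672 − 453.8749 = 218.1251 mL
New rate:
Dose = 18 units/kg/hr × 29.54545 kg = 531.8182 units/hr
Rate = 531.8182 units/hr ÷ 29.7619 units/mL = 17.86909 mL/hr
Time remaining = 218.1251 mL ÷ 17.86909 mL/hr = 12.20684 hr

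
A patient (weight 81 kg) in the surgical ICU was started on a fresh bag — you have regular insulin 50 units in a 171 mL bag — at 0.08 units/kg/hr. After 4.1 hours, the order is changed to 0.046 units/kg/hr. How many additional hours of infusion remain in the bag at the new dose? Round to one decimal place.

Initial rate:
Dose = 0.08 units/kg/hr × 81 kg = 6.48 units/hr
Concentration = 50 units ÷ 171 mL = 0.2923977 units/mL
Rate = 6.48 units/hr ÷ 0.2923977 units/mL = 22.1616 mL/hr
Volume infused so far = 22.1616 mL/hr × 4.1 hr = 90.86256 mL
Volume remaining = 171 − 90.86256 = 80.13744 mL
New rate:
Dose = 0.046 units/kg/hr × 81 kg = 3.726 units/hr
Rate = 3.726 units/hr ÷ 0.2923977 units/mL = 12.74292 mL/hr
Time remaining = 80.13744 mL ÷ 12.74292 mL/hr = 6.288782 hr

6.3 hours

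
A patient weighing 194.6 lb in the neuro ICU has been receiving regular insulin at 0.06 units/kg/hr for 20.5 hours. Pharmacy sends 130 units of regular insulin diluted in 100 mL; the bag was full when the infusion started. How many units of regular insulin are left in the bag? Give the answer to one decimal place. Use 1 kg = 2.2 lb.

21.2 units

Weight = 194.6 lb ÷ 2.2 lb/kg = 88.45455 kg
Dose = 0.06 units/kg/hr × 88.45455 kg = 5.307273 units/hr
Concentration = 130 units ÷ 100 mL = 1.3 units/mL
Rate = 5.307273 units/hr ÷ 1.3 units/mL = 4.082517 mL/hr
Volume infused = 4.082517 mL/hr × 20.5 hr = 83.69161 mL
Volume remaining = 100 − 83.69161 = 16.30839 mL
Drug remaining = 16.30839 mL × 1.3 units/mL = 21.20091 units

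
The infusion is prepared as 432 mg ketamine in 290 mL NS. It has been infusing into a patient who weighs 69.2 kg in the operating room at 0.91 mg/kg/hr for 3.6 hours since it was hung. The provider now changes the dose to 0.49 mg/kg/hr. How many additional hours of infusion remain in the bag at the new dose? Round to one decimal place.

Initial rate:
Dose = 0.91 mg/kg/hr × 69.2 kg = 62.972 mg/hr
Concentration = 432 mg ÷ 290 mL = 1.489655 mg/mL
Rate = 62.972 mg/hr ÷ 1.489655 mg/mL = 42.27287 mL/hr
Volume infused so far = 42.27287 mL/hr × 3.6 hr = 152.1823 mL
Volume remaining = 290 − 152.1823 = 137.8177 mL
New rate:
Dose = 0.49 mg/kg/hr × 69.2 kg = 33.908 mg/hr
Rate = 33.908 mg/hr ÷ 1.489655 mg/mL = 22.76231 mL/hr
Time remaining = 137.8177 mL ÷ 22.76231 mL/hr = 6.054642 hr

6.1 hours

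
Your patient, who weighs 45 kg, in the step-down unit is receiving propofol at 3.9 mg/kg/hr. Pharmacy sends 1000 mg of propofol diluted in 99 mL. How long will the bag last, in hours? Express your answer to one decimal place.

5.7 hours

Dose = 3.9 mg/kg/hr × 45 kg = 175.5 mg/hr
Concentration = 1000 mg ÷ 99 mL = 10.10101 mg/mL
Rate = 175.5 mg/hr ÷ 10.10101 mg/mL = 17.3745 mL/hr
Duration = 99 mL ÷ 17.3745 mL/hr = 5.698006 hr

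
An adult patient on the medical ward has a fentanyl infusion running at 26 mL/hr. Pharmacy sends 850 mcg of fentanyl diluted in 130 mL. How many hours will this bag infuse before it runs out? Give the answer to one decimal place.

5.0 hours

Duration = 130 mL ÷ 26 mL/hr = 5 hr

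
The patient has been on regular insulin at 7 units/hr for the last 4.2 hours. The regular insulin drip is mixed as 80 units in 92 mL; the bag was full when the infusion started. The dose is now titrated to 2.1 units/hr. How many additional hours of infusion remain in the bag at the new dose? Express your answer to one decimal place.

Initial rate:
Concentration = 80 units ÷ 92 mL = 0.8695652 units/mL
Rate = 7 units/hr ÷ 0.8695652 units/mL = 8.05 mL/hr
Volume infused so far = 8.05 mL/hr × 4.2 hr = 33.81 mL
Volume remaining = 92 − 33.81 = 58.19 mL
New rate:
Rate = 2.1 units/hr ÷ 0.8695652 units/mL = 2.415 mL/hr
Time remaining = 58.19 mL ÷ 2.415 mL/hr = 24.09524 hr

24.1 hours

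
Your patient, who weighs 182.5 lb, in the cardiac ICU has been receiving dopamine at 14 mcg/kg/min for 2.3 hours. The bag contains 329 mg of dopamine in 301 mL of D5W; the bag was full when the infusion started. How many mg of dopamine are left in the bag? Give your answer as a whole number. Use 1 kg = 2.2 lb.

169 mg

Weight = 182.5 lb ÷ 2.2 lb/kg = 82.95455 kg
Dose = 14 mcg/kg/min × 82.95455 kg = 1161.364 mcg/min
1161.364 mcg/min × 60 min/hr = 69681.82 mcg/hr
Concentration = 329 mg ÷ 301 mL = 1.093023 mg/mL = 1093.023 mcg/mL
Rate = 69681.82 mcg/hr ÷ 1093.023 mcg/mL = 63.75145 mL/hr
Volume infused = 63.75145 mL/hr × 2.3 hr = 146.6283 mL
Volume remaining = 301 − 146.6283 = 154.3717 mL
Drug remaining = 154.3717 mL × 1093.023 mcg/mL = 168731.8 mcg = 168.7318 mg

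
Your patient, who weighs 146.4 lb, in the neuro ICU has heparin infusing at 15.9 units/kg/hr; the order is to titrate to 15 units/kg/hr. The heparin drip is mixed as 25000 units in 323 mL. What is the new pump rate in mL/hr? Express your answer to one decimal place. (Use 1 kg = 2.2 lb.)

Weight = 146.4 lb ÷ 2.2 lb/kg = 66.54545 kg
Dose = 15 units/kg/hr × 66.54545 kg = 998.1818 units/hr
Concentration = 25000 units ÷ 323 mL = 77.39938 units/mL
Rate = 998.1818 units/hr ÷ 77.39938 units/mL = 12.89651 mL/hr

12.9 mL/hr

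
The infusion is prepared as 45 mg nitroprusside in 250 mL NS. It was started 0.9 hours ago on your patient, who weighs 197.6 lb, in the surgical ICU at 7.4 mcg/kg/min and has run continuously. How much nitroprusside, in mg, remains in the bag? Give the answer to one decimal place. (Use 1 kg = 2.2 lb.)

Weight = 197.6 lb ÷ 2.2 lb/kg = 89.81818 kg
Dose = 7.4 mcg/kg/min × 89.81818 kg = 664.6545 mcg/min
664.6545 mcg/min × 60 min/hr = 39879.27 mcg/hr
Concentration = 45 mg ÷ 250 mL = 0.18 mg/mL = 180 mcg/mL
Rate = 39879.27 mcg/hr ÷ 180 mcg/mL = 221.5515 mL/hr
Volume infused = 221.5515 mL/hr × 0.9 hr = 199.3964 mL
Volume remaining = 250 − 199.3964 = 50.60364 mL
Drug remaining = 50.60364 mL × 180 mcg/mL = 9108.655 mcg = 9.108655 mg

9.1 mg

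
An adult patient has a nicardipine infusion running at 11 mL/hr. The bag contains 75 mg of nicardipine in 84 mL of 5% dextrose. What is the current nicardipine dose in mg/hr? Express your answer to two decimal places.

Concentration = 75 mg ÷ 84 mL = 0.8928571 mg/mL
Drug rate = 11 mL/hr × 0.8928571 mg/mL = 9.821429 mg/hr

9.82 mg/hr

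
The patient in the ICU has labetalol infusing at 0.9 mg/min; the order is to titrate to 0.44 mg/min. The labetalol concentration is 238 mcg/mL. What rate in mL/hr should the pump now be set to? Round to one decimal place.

110.9 mL/hr

0.44 mg/min × 60 min/hr = 26.4 mg/hr
Concentration = 238 mcg/mL = 0.238 mg/mL
Rate = 26.4 mg/hr ÷ 0.238 mg/mL = 110.9244 mL/hr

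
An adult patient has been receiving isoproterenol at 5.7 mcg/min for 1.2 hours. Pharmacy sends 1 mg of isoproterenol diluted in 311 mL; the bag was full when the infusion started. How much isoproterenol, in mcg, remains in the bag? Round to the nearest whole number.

5.7 mcg/min × 60 min/hr = 342 mcg/hr
Concentration = 1 mg ÷ 311 mL = 0.003215434 mg/mL = 3.215434 mcg/mL
Rate = 342 mcg/hr ÷ 3.215434 mcg/mL = 106.362 mL/hr
Volume infused = 106.362 mL/hr × 1.2 hr = 127.6344 mL
Volume remaining = 311 − 127.6344 = 183.3656 mL
Drug remaining = 183.3656 mL × 3.215434 mcg/mL = 589.6 mcg

590 mcg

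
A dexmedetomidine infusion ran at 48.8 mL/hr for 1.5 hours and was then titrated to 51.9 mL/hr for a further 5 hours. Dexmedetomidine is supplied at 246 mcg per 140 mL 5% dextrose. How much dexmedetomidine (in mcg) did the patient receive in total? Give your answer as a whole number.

585 mcg

Concentration = 246 mcg ÷ 140 mL = 1.757143 mcg/mL
Stage 1: 48.8 mL/hr × 1.5 hr = 73.2 mL → 73.2 mL × 1.757143 mcg/mL = 128.6229 mcg
Stage 2: 51.9 mL/hr × 5 hr = 259.5 mL → 259.5 mL × 1.757143 mcg/mL = 455.9786 mcg
Total = 128.6229 + 455.9786 = 584.6014 mcg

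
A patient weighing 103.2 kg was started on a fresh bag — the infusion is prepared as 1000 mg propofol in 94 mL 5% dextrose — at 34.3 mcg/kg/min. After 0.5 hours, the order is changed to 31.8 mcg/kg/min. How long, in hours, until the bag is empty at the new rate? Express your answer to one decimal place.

4.5 hours

Initial rate:
Dose = 34.3 mcg/kg/min × 103.2 kg = 3539.76 mcg/min
3539.76 mcg/min × 60 min/hr = 212385.6 mcg/hr
Concentration = 1000 mg ÷ 94 mL = 10.6383 mg/mL = 10638.3 mcg/mL
Rate = 212385.6 mcg/hr ÷ 10638.3 mcg/mL = 19.96425 mL/hr
Volume infused so far = 19.96425 mL/hr × 0.5 hr = 9.982123 mL
Volume remaining = 94 − 9.982123 = 84.01788 mL
New rate:
Dose = 31.8 mcg/kg/min × 103.2 kg = 3281.76 mcg/min
3281.76 mcg/min × 60 min/hr = 196905.6 mcg/hr
Rate = 196905.6 mcg/hr ÷ 10638.3 mcg/mL = 18.50913 mL/hr
Time remaining = 84.01788 mL ÷ 18.50913 mL/hr = 4.539268 hr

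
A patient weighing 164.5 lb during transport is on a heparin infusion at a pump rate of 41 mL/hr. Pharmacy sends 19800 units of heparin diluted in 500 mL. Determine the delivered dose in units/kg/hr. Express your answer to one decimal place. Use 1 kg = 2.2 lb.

Weight = 164.5 lb ÷ 2.2 lb/kg = 74.77273 kg
Concentration = 19800 units ÷ 500 mL = 39.6 units/mL
Drug rate = 41 mL/hr × 39.6 units/mL = 1623.6 units/hr
1623.6 units/hr ÷ 74.77273 kg = 21.7138 units/kg/hr

21.7 units/kg/hr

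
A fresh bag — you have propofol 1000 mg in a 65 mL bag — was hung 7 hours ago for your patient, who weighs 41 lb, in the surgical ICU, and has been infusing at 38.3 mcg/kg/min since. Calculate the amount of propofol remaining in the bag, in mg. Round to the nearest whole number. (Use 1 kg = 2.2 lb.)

700 mg

Weight = 41 lb ÷ 2.2 lb/kg = 18.63636 kg
Dose = 38.3 mcg/kg/min × 18.63636 kg = 713.7727 mcg/min
713.7727 mcg/min × 60 min/hr = 42826.36 mcg/hr
Concentration = 1000 mg ÷ 65 mL = 15.38462 mg/mL = 15384.62 mcg/mL
Rate = 42826.36 mcg/hr ÷ 15384.62 mcg/mL = 2.783714 mL/hr
Volume infused = 2.783714 mL/hr × 7 hr = 19.486 mL
Volume remaining = 65 − 19.486 = 45.514 mL
Drug remaining = 45.514 mL × 15384.62 mcg/mL = 700215.5 mcg = 700.2155 mg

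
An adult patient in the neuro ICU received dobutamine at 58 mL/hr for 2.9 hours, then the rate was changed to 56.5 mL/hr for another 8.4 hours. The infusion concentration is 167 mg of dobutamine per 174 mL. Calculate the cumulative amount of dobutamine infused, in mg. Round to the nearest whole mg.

Concentration = 167 mg ÷ 174 mL = 0.9597701 mg/mL
Stage 1: 58 mL/hr × 2.9 hr = 168.2 mL → 168.2 mL × 0.9597701 mg/mL = 161.4333 mg
Stage 2: 56.5 mL/hr × 8.4 hr = 474.6 mL → 474.6 mL × 0.9597701 mg/mL = 455.5069 mg
Total = 161.4333 + 455.5069 = 616.9402 mg

617 mg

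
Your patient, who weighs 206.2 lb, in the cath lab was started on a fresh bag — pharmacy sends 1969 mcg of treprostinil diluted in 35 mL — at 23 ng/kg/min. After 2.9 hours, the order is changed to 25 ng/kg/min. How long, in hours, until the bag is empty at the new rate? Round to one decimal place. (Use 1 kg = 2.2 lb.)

11.3 hours

Initial rate:
Weight = 206.2 lb ÷ 2.2 lb/kg = 93.72727 kg
Dose = 23 ng/kg/min × 93.72727 kg = 2155.727 ng/min
2155.727 ng/min × 60 min/hr = 129343.6 ng/hr
Concentration = 1969 mcg ÷ 35 mL = 56.25714 mcg/mL = 56257.14 ng/mL
Rate = 129343.6 ng/hr ÷ 56257.14 ng/mL = 2.29915 mL/hr
Volume infused so far = 2.29915 mL/hr × 2.9 hr = 6.667536 mL
Volume remaining = 35 − 6.667536 = 28.33246 mL
New rate:
Dose = 25 ng/kg/min × 93.72727 kg = 2343.182 ng/min
2343.182 ng/min × 60 min/hr = 140590.9 ng/hr
Rate = 140590.9 ng/hr ÷ 56257.14 ng/mL = 2.499077 mL/hr
Time remaining = 28.33246 mL ÷ 2.499077 mL/hr = 11.33717 hr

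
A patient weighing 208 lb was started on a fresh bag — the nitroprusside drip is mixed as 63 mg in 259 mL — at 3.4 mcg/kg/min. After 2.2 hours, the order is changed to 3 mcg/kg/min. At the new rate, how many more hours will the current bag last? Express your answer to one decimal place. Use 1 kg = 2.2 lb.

Initial rate:
Weight = 208 lb ÷ 2.2 lb/kg = 94.54545 kg
Dose = 3.4 mcg/kg/min × 94.54545 kg = 321.4545 mcg/min
321.4545 mcg/min × 60 min/hr = 19287.27 mcg/hr
Concentration = 63 mg ÷ 259 mL = 0.2432432 mg/mL = 243.2432 mcg/mL
Rate = 19287.27 mcg/hr ÷ 243.2432 mcg/mL = 79.29212 mL/hr
Volume infused so far = 79.29212 mL/hr × 2.2 hr = 174.4427 mL
Volume remaining = 259 − 174.4427 = 84.55733 mL
New rate:
Dose = 3 mcg/kg/min × 94.54545 kg = 283.6364 mcg/min
283.6364 mcg/min × 60 min/hr = 17018.18 mcg/hr
Rate = 17018.18 mcg/hr ÷ 243.2432 mcg/mL = 69.96364 mL/hr
Time remaining = 84.55733 mL ÷ 69.96364 mL/hr = 1.20859 hr

1.2 hours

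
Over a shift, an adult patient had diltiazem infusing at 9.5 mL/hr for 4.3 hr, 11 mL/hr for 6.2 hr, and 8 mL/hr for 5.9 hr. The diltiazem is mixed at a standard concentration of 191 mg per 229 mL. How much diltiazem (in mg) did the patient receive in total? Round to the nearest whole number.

Concentration = 191 mg ÷ 229 mL = 0.8340611 mg/mL
Stage 1: 9.5 mL/hr × 4.3 hr = 40.85 mL → 40.85 mL × 0.8340611 mg/mL = 34.0714 mg
Stage 2: 11 mL/hr × 6.2 hr = 68.2 mL → 68.2 mL × 0.8340611 mg/mL = 56.88297 mg
Stage 3: 8 mL/hr × 5.9 hr = 47.2 mL → 47.2 mL × 0.8340611 mg/mL = 39.36769 mg
Total = 34.0714 + 56.88297 + 39.36769 = 130.3221 mg

130 mg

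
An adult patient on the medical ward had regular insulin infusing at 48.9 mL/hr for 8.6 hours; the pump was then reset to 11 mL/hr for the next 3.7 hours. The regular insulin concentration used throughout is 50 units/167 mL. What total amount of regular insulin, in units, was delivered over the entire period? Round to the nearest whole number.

138 units

Concentration = 50 units ÷ 167 mL = 0.2994012 units/mL
Stage 1: 48.9 mL/hr × 8.6 hr = 420.54 mL → 420.54 mL × 0.2994012 units/mL = 125.9102 units
Stage 2: 11 mL/hr × 3.7 hr = 40.7 mL → 40.7 mL × 0.2994012 units/mL = 12.18563 units
Total = 125.9102 + 12.18563 = 138.0958 units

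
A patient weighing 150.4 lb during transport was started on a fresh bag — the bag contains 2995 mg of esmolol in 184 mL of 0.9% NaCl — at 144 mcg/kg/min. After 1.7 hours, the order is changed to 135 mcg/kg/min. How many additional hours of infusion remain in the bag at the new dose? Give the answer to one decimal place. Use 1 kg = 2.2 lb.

Initial rate:
Weight = 150.4 lb ÷ 2.2 lb/kg = 68.36364 kg
Dose = 144 mcg/kg/min × 68.36364 kg = 9844.364 mcg/min
9844.364 mcg/min × 60 min/hr = 590661.8 mcg/hr
Concentration = 2995 mg ÷ 184 mL = 16.27717 mg/mL = 16277.17 mcg/mL
Rate = 590661.8 mcg/hr ÷ 16277.17 mcg/mL = 36.28774 mL/hr
Volume infused so far = 36.28774 mL/hr × 1.7 hr = 61.68915 mL
Volume remaining = 184 − 61.68915 = 122.3108 mL
New rate:
Dose = 135 mcg/kg/min × 68.36364 kg = 9229.091 mcg/min
9229.091 mcg/min × 60 min/hr = 553745.5 mcg/hr
Rate = 553745.5 mcg/hr ÷ 16277.17 mcg/mL = 34.01975 mL/hr
Time remaining = 122.3108 mL ÷ 34.01975 mL/hr = 3.595289 hr

3.6 hours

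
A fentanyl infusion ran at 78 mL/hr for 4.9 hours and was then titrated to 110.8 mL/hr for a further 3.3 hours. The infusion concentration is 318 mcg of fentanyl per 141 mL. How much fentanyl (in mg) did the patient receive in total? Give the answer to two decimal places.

1.69 mg

Concentration = 318 mcg ÷ 141 mL = 2.255319 mcg/mL
Stage 1: 78 mL/hr × 4.9 hr = 382.2 mL → 382.2 mL × 2.255319 mcg/mL = 861.983 mcg
Stage 2: 110.8 mL/hr × 3.3 hr = 365.64 mL → 365.64 mL × 2.255319 mcg/mL = 824.6349 mcg
Total = 861.983 + 824.6349 = 1686.618 mcg = 1.686618 mg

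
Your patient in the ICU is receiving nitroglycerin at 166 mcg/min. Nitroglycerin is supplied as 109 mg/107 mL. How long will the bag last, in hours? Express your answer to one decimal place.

10.9 hours

166 mcg/min × 60 min/hr = 9960 mcg/hr
Concentration = 109 mg ÷ 107 mL = 1.018692 mg/mL = 1018.692 mcg/mL
Rate = 9960 mcg/hr ÷ 1018.692 mcg/mL = 9.777248 mL/hr
Duration = 107 mL ÷ 9.777248 mL/hr = 10.94378 hr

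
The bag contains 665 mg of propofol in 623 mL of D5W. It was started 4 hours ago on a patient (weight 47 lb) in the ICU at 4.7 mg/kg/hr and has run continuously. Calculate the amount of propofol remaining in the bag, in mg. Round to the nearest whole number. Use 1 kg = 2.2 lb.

Weight = 47 lb ÷ 2.2 lb/kg = 21.36364 kg
Dose = 4.7 mg/kg/hr × 21.36364 kg = 100.4091 mg/hr
Concentration = 665 mg ÷ 623 mL = 1.067416 mg/mL
Rate = 100.4091 mg/hr ÷ 1.067416 mg/mL = 94.06746 mL/hr
Volume infused = 94.06746 mL/hr × 4 hr = 376.2699 mL
Volume remaining = 623 − 376.2699 = 246.7301 mL
Drug remaining = 246.7301 mL × 1.067416 mg/mL = 263.3636 mg

263 mg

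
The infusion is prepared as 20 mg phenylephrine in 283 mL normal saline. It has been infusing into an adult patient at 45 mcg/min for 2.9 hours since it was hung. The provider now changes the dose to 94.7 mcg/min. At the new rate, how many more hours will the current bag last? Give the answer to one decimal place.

2.1 hours

Initial rate:
45 mcg/min × 60 min/hr = 2700 mcg/hr
Concentration = 20 mg ÷ 283 mL = 0.07067138 mg/mL = 70.67138 mcg/mL
Rate = 2700 mcg/hr ÷ 70.67138 mcg/mL = 38.205 mL/hr
Volume infused so far = 38.205 mL/hr × 2.9 hr = 110.7945 mL
Volume remaining = 283 − 110.7945 = 172.2055 mL
New rate:
94.7 mcg/min × 60 min/hr = 5682 mcg/hr
Rate = 5682 mcg/hr ÷ 70.67138 mcg/mL = 80.4003 mL/hr
Time remaining = 172.2055 mL ÷ 80.4003 mL/hr = 2.141851 hr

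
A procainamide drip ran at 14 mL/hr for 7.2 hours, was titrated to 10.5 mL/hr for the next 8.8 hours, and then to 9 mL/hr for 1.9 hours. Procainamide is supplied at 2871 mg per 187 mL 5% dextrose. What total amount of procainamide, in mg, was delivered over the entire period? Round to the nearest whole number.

3229 mg

Concentration = 2871 mg ÷ 187 mL = 15.35294 mg/mL
Stage 1: 14 mL/hr × 7.2 hr = 100.8 mL → 100.8 mL × 15.35294 mg/mL = 1547.576 mg
Stage 2: 10.5 mL/hr × 8.8 hr = 92.4 mL → 92.4 mL × 15.35294 mg/mL = 1418.612 mg
Stage 3: 9 mL/hr × 1.9 hr = 17.1 mL → 17.1 mL × 15.35294 mg/mL = 262.5353 mg
Total = 1547.576 + 1418.612 + 262.5353 = 3228.724 mg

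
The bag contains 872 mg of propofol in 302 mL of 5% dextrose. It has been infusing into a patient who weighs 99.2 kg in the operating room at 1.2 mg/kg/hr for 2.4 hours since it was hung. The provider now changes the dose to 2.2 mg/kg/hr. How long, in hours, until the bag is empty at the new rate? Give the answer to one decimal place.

Initial rate:
Dose = 1.2 mg/kg/hr × 99.2 kg = 119.04 mg/hr
Concentration = 872 mg ÷ 302 mL = 2.887417 mg/mL
Rate = 119.04 mg/hr ÷ 2.887417 mg/mL = 41.22716 mL/hr
Volume infused so far = 41.22716 mL/hr × 2.4 hr = 98.94517 mL
Volume remaining = 302 − 98.94517 = 203.0548 mL
New rate:
Dose = 2.2 mg/kg/hr × 99.2 kg = 218.24 mg/hr
Rate = 218.24 mg/hr ÷ 2.887417 mg/mL = 75.58312 mL/hr
Time remaining = 203.0548 mL ÷ 75.58312 mL/hr = 2.68651 hr

2.7 hours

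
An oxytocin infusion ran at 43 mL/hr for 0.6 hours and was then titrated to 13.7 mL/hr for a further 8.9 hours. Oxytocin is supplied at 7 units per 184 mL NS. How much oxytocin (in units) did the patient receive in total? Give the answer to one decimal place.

Concentration = 7 units ÷ 184 mL = 0.03804348 units/mL
Stage 1: 43 mL/hr × 0.6 hr = 25.8 mL → 25.8 mL × 0.03804348 units/mL = 0.9815217 units
Stage 2: 13.7 mL/hr × 8.9 hr = 121.93 mL → 121.93 mL × 0.03804348 units/mL = 4.638641 units
Total = 0.9815217 + 4.638641 = 5.620163 units

5.6 units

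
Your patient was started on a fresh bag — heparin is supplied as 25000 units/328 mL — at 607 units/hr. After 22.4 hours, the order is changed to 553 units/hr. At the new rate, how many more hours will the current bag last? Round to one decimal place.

20.6 hours

Initial rate:
Concentration = 25000 units ÷ 328 mL = 76.21951 units/mL
Rate = 607 units/hr ÷ 76.21951 units/mL = 7.96384 mL/hr
Volume infused so far = 7.96384 mL/hr × 22.4 hr = 178.39 mL
Volume remaining = 328 − 178.39 = 149.61 mL
New rate:
Rate = 553 units/hr ÷ 76.21951 units/mL = 7.25536 mL/hr
Time remaining = 149.61 mL ÷ 7.25536 mL/hr = 20.62061 hr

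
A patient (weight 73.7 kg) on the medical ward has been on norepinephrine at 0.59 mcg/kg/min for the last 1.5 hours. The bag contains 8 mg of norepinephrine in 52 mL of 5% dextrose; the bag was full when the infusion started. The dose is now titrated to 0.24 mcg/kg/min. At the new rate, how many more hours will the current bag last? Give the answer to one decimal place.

3.9 hours

Initial rate:
Dose = 0.59 mcg/kg/min × 73.7 kg = 43.483 mcg/min
43.483 mcg/min × 60 min/hr = 2608.98 mcg/hr
Concentration = 8 mg ÷ 52 mL = 0.1538462 mg/mL = 153.8462 mcg/mL
Rate = 2608.98 mcg/hr ÷ 153.8462 mcg/mL = 16.95837 mL/hr
Volume infused so far = 16.95837 mL/hr × 1.5 hr = 25.43756 mL
Volume remaining = 52 − 25.43756 = 26.56244 mL
New rate:
Dose = 0.24 mcg/kg/min × 73.7 kg = 17.688 mcg/min
17.688 mcg/min × 60 min/hr = 1061.28 mcg/hr
Rate = 1061.28 mcg/hr ÷ 153.8462 mcg/mL = 6.89832 mL/hr
Time remaining = 26.56244 mL ÷ 6.89832 mL/hr = 3.850567 hr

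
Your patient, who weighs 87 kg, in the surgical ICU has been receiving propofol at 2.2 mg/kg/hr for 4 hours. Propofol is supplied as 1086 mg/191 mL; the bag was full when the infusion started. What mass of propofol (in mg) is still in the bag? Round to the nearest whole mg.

320 mg

Dose = 2.2 mg/kg/hr × 87 kg = 191.4 mg/hr
Concentration = 1086 mg ÷ 191 mL = 5.685864 mg/mL
Rate = 191.4 mg/hr ÷ 5.685864 mg/mL = 33.66243 mL/hr
Volume infused = 33.66243 mL/hr × 4 hr = 134.6497 mL
Volume remaining = 191 − 134.6497 = 56.35028 mL
Drug remaining = 56.35028 mL × 5.685864 mg/mL = 320.4 mg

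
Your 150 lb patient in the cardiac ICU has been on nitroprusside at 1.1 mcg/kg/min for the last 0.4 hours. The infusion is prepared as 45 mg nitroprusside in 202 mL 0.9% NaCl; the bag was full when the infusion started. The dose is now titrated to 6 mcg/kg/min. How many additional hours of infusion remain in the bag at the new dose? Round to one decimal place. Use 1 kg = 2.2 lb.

Initial rate:
Weight = 150 lb ÷ 2.2 lb/kg = 68.18182 kg
Dose = 1.1 mcg/kg/min × 68.18182 kg = 75 mcg/min
75 mcg/min × 60 min/hr = 4500 mcg/hr
Concentration = 45 mg ÷ 202 mL = 0.2227723 mg/mL = 222.7723 mcg/mL
Rate = 4500 mcg/hr ÷ 222.7723 mcg/mL = 20.2 mL/hr
Volume infused so far = 20.2 mL/hr × 0.4 hr = 8.08 mL
Volume remaining = 202 − 8.08 = 193.92 mL
New rate:
Dose = 6 mcg/kg/min × 68.18182 kg = 409.0909 mcg/min
409.0909 mcg/min × 60 min/hr = 24545.45 mcg/hr
Rate = 24545.45 mcg/hr ÷ 222.7723 mcg/mL = 110.1818 mL/hr
Time remaining = 193.92 mL ÷ 110.1818 mL/hr = 1.76 hr

1.8 hours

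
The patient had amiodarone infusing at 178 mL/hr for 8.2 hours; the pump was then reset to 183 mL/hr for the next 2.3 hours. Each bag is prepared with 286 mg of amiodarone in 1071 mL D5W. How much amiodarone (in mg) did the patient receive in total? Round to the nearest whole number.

502 mg

Concentration = 286 mg ÷ 1071 mL = 0.2670401 mg/mL
Stage 1: 178 mL/hr × 8.2 hr = 1459.6 mL → 1459.6 mL × 0.2670401 mg/mL = 389.7718 mg
Stage 2: 183 mL/hr × 2.3 hr = 420.9 mL → 420.9 mL × 0.2670401 mg/mL = 112.3972 mg
Total = 389.7718 + 112.3972 = 502.169 mg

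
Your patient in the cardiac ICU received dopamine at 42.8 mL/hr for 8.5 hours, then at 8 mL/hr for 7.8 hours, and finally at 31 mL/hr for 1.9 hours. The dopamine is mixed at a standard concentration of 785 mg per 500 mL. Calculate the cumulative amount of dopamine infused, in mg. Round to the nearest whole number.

Concentration = 785 mg ÷ 500 mL = 1.57 mg/mL
Stage 1: 42.8 mL/hr × 8.5 hr = 363.8 mL → 363.8 mL × 1.57 mg/mL = 571.166 mg
Stage 2: 8 mL/hr × 7.8 hr = 62.4 mL → 62.4 mL × 1.57 mg/mL = 97.968 mg
Stage 3: 31 mL/hr × 1.9 hr = 58.9 mL → 58.9 mL × 1.57 mg/mL = 92.473 mg
Total = 571.166 + 97.968 + 92.473 = 761.607 mg

762 mg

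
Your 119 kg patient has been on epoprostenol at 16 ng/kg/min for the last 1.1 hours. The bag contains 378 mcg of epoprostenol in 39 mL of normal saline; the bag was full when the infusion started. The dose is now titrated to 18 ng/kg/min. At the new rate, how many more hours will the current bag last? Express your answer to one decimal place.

2.0 hours

Initial rate:
Dose = 16 ng/kg/min × 119 kg = 1904 ng/min
1904 ng/min × 60 min/hr = 114240 ng/hr
Concentration = 378 mcg ÷ 39 mL = 9.692308 mcg/mL = 9692.308 ng/mL
Rate = 114240 ng/hr ÷ 9692.308 ng/mL = 11.78667 mL/hr
Volume infused so far = 11.78667 mL/hr × 1.1 hr = 12.96533 mL
Volume remaining = 39 − 12.96533 = 26.03467 mL
New rate:
Dose = 18 ng/kg/min × 119 kg = 2142 ng/min
2142 ng/min × 60 min/hr = 128520 ng/hr
Rate = 128520 ng/hr ÷ 9692.308 ng/mL = 13.26 mL/hr
Time remaining = 26.03467 mL ÷ 13.26 mL/hr = 1.963399 hr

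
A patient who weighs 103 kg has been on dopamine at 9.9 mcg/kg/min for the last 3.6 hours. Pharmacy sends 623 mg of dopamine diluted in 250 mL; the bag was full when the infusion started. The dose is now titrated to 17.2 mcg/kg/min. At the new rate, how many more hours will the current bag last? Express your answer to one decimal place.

3.8 hours

Initial rate:
Dose = 9.9 mcg/kg/min × 103 kg = 1019.7 mcg/min
1019.7 mcg/min × 60 min/hr = 61182 mcg/hr
Concentration = 623 mg ÷ 250 mL = 2.492 mg/mL = 2492 mcg/mL
Rate = 61182 mcg/hr ÷ 2492 mcg/mL = 24.55136 mL/hr
Volume infused so far = 24.55136 mL/hr × 3.6 hr = 88.38491 mL
Volume remaining = 250 − 88.38491 = 161.6151 mL
New rate:
Dose = 17.2 mcg/kg/min × 103 kg = 1771.6 mcg/min
1771.6 mcg/min × 60 min/hr = 106296 mcg/hr
Rate = 106296 mcg/hr ÷ 2492 mcg/mL = 42.6549 mL/hr
Time remaining = 161.6151 mL ÷ 42.6549 mL/hr = 3.788899 hr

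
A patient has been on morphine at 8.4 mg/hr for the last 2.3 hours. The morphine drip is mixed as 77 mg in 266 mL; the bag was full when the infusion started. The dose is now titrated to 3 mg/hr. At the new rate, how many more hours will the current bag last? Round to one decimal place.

19.2 hours

Initial rate:
Concentration = 77 mg ÷ 266 mL = 0.2894737 mg/mL
Rate = 8.4 mg/hr ÷ 0.2894737 mg/mL = 29.01818 mL/hr
Volume infused so far = 29.01818 mL/hr × 2.3 hr = 66.74182 mL
Volume remaining = 266 − 66.74182 = 199.2582 mL
New rate:
Rate = 3 mg/hr ÷ 0.2894737 mg/mL = 10.36364 mL/hr
Time remaining = 199.2582 mL ÷ 10.36364 mL/hr = 19.22667 hr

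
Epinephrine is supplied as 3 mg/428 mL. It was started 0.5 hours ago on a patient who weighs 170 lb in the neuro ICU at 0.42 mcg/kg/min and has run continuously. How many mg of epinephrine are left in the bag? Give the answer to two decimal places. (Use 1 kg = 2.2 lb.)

2.03 mg

Weight = 170 lb ÷ 2.2 lb/kg = 77.27273 kg
Dose = 0.42 mcg/kg/min × 77.27273 kg = 32.45455 mcg/min
32.45455 mcg/min × 60 min/hr = 1947.273 mcg/hr
Concentration = 3 mg ÷ 428 mL = 0.007009346 mg/mL = 7.009346 mcg/mL
Rate = 1947.273 mcg/hr ÷ 7.009346 mcg/mL = 277.8109 mL/hr
Volume infused = 277.8109 mL/hr × 0.5 hr = 138.9055 mL
Volume remaining = 428 − 138.9055 = 289.0945 mL
Drug remaining = 289.0945 mL × 7.009346 mcg/mL = 2026.364 mcg = 2.026364 mg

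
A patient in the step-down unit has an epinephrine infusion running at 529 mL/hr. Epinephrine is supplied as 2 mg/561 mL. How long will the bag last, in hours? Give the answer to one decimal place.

1.1 hours

Duration = 561 mL ÷ 529 mL/hr = 1.060491 hr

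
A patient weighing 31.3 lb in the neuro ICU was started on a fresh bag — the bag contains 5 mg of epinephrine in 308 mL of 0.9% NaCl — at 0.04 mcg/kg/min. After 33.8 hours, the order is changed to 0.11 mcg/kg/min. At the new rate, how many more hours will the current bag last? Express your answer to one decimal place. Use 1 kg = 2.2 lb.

Initial rate:
Weight = 31.3 lb ÷ 2.2 lb/kg = 14.22727 kg
Dose = 0.04 mcg/kg/min × 14.22727 kg = 0.5690909 mcg/min
0.5690909 mcg/min × 60 min/hr = 34.14545 mcg/hr
Concentration = 5 mg ÷ 308 mL = 0.01623377 mg/mL = 16.23377 mcg/mL
Rate = 34.14545 mcg/hr ÷ 16.23377 mcg/mL = 2.10336 mL/hr
Volume infused so far = 2.10336 mL/hr × 33.8 hr = 71.09357 mL
Volume remaining = 308 − 71.09357 = 236.9064 mL
New rate:
Dose = 0.11 mcg/kg/min × 14.22727 kg = 1.565 mcg/min
1.565 mcg/min × 60 min/hr = 93.9 mcg/hr
Rate = 93.9 mcg/hr ÷ 16.23377 mcg/mL = 5.78424 mL/hr
Time remaining = 236.9064 mL ÷ 5.78424 mL/hr = 40.95723 hr

41.0 hours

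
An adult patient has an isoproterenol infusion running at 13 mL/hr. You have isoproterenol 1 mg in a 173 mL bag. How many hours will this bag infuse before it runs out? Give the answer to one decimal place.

13.3 hours

Duration = 173 mL ÷ 13 mL/hr = 13.30769 hr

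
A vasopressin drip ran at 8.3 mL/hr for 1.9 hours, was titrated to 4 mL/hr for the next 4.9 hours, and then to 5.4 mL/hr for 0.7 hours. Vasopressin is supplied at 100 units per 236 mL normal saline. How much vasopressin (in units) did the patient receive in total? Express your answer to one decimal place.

16.6 units

Concentration = 100 units ÷ 236 mL = 0.4237288 units/mL
Stage 1: 8.3 mL/hr × 1.9 hr = 15.77 mL → 15.77 mL × 0.4237288 units/mL = 6.682203 units
Stage 2: 4 mL/hr × 4.9 hr = 19.6 mL → 19.6 mL × 0.4237288 units/mL = 8.305085 units
Stage 3: 5.4 mL/hr × 0.7 hr = 3.78 mL → 3.78 mL × 0.4237288 units/mL = 1.601695 units
Total = 6.682203 + 8.305085 + 1.601695 = 16.58898 units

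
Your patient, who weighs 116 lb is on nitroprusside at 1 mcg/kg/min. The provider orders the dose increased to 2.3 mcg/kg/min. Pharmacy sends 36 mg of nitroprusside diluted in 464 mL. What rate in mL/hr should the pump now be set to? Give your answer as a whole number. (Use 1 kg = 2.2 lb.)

Weight = 116 lb ÷ 2.2 lb/kg = 52.72727 kg
Dose = 2.3 mcg/kg/min × 52.72727 kg = 121.2727 mcg/min
121.2727 mcg/min × 60 min/hr = 7276.364 mcg/hr
Concentration = 36 mg ÷ 464 mL = 0.07758621 mg/mL = 77.58621 mcg/mL
Rate = 7276.364 mcg/hr ÷ 77.58621 mcg/mL = 93.78424 mL/hr

94 mL/hr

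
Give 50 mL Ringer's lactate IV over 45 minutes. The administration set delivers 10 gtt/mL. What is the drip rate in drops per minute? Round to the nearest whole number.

50 mL ÷ (45 min) = 1.111111 mL/min
1.111111 mL/min × 10 gtt/mL = 11.11111 gtt/min

11 gtt/min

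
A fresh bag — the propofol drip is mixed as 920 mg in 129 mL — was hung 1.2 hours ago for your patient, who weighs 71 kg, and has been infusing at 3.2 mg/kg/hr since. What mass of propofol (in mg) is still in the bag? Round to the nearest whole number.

Dose = 3.2 mg/kg/hr × 71 kg = 227.2 mg/hr
Concentration = 920 mg ÷ 129 mL = 7.131783 mg/mL
Rate = 227.2 mg/hr ÷ 7.131783 mg/mL = 31.85739 mL/hr
Volume infused = 31.85739 mL/hr × 1.2 hr = 38.22887 mL
Volume remaining = 129 − 38.22887 = 90.77113 mL
Drug remaining = 90.77113 mL × 7.131783 mg/mL = 647.36 mg

647 mg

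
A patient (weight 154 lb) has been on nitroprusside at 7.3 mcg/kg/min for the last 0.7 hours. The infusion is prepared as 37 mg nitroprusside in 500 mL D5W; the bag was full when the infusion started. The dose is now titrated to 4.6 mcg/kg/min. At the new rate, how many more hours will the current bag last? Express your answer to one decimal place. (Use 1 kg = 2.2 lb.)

Initial rate:
Weight = 154 lb ÷ 2.2 lb/kg = 70 kg
Dose = 7.3 mcg/kg/min × 70 kg = 511 mcg/min
511 mcg/min × 60 min/hr = 30660 mcg/hr
Concentration = 37 mg ÷ 500 mL = 0.074 mg/mL = 74 mcg/mL
Rate = 30660 mcg/hr ÷ 74 mcg/mL = 414.3243 mL/hr
Volume infused so far = 414.3243 mL/hr × 0.7 hr = 290.027 mL
Volume remaining = 500 − 290.027 = 209.973 mL
New rate:
Dose = 4.6 mcg/kg/min × 70 kg = 322 mcg/min
322 mcg/min × 60 min/hr = 19320 mcg/hr
Rate = 19320 mcg/hr ÷ 74 mcg/mL = 261.0811 mL/hr
Time remaining = 209.973 mL ÷ 261.0811 mL/hr = 0.8042443 hr

0.8 hours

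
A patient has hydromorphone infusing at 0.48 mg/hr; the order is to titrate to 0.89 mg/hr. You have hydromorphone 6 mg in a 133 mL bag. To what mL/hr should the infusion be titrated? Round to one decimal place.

Concentration = 6 mg ÷ 133 mL = 0.04511278 mg/mL
Rate = 0.89 mg/hr ÷ 0.04511278 mg/mL = 19.72833 mL/hr

19.7 mL/hr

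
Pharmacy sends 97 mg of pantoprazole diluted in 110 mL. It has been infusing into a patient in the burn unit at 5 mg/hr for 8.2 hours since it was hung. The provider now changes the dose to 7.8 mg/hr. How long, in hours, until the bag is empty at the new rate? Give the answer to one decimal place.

Initial rate:
Concentration = 97 mg ÷ 110 mL = 0.8818182 mg/mL
Rate = 5 mg/hr ÷ 0.8818182 mg/mL = 5.670103 mL/hr
Volume infused so far = 5.670103 mL/hr × 8.2 hr = 46.49485 mL
Volume remaining = 110 − 46.49485 = 63.50515 mL
New rate:
Rate = 7.8 mg/hr ÷ 0.8818182 mg/mL = 8.845361 mL/hr
Time remaining = 63.50515 mL ÷ 8.845361 mL/hr = 7.179487 hr

7.2 hours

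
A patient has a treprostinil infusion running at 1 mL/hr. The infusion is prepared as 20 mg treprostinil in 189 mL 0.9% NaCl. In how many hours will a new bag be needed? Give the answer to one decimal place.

Duration = 189 mL ÷ 1 mL/hr = 189 hr

189.0 hours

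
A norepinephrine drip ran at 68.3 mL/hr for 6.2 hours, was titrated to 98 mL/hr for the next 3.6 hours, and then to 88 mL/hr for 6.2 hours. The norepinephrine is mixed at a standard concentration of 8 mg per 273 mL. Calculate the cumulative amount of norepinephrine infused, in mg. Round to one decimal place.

38.7 mg

Concentration = 8 mg ÷ 273 mL = 0.02930403 mg/mL
Stage 1: 68.3 mL/hr × 6.2 hr = 423.46 mL → 423.46 mL × 0.02930403 mg/mL = 12.40908 mg
Stage 2: 98 mL/hr × 3.6 hr = 352.8 mL → 352.8 mL × 0.02930403 mg/mL = 10.33846 mg
Stage 3: 88 mL/hr × 6.2 hr = 545.6 mL → 545.6 mL × 0.02930403 mg/mL = 15.98828 mg
Total = 12.40908 + 10.33846 + 15.98828 = 38.73582 mg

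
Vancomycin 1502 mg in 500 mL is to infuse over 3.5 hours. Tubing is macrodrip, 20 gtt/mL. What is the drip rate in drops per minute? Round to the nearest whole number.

48 gtt/min

500 mL ÷ (3.5 hr × 60 = 210 min) = 2.380952 mL/min
2.380952 mL/min × 20 gtt/mL = 47.61905 gtt/min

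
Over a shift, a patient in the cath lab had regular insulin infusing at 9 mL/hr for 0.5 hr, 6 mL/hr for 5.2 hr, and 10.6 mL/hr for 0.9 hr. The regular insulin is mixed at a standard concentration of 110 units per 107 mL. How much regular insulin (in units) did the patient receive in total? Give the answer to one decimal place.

Concentration = 110 units ÷ 107 mL = 1.028037 units/mL
Stage 1: 9 mL/hr × 0.5 hr = 4.5 mL → 4.5 mL × 1.028037 units/mL = 4.626168 units
Stage 2: 6 mL/hr × 5.2 hr = 31.2 mL → 31.2 mL × 1.028037 units/mL = 32.07477 units
Stage 3: 10.6 mL/hr × 0.9 hr = 9.54 mL → 9.54 mL × 1.028037 units/mL = 9.807477 units
Total = 4.626168 + 32.07477 + 9.807477 = 46.50841 units

46.5 units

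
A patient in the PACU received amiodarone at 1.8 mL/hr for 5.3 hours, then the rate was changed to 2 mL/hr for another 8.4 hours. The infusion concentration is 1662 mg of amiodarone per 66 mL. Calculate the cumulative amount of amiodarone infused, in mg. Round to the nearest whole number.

663 mg

Concentration = 1662 mg ÷ 66 mL = 25.18182 mg/mL
Stage 1: 1.8 mL/hr × 5.3 hr = 9.54 mL → 9.54 mL × 25.18182 mg/mL = 240.2345 mg
Stage 2: 2 mL/hr × 8.4 hr = 16.8 mL → 16.8 mL × 25.18182 mg/mL = 423.0545 mg
Total = 240.2345 + 423.0545 = 663.2891 mg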